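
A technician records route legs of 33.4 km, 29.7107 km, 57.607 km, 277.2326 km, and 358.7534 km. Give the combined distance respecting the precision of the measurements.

33.4 km + 29.7107 km + 57.607 km + 277.2326 km + 358.7534 km = 756.7037 km.
Addition/subtraction keeps the fewest decimal places: 33.4 → 1 decimal place, 29.7107 → 4 decimal places, 57.607 → 3 decimal places, 277.2326 → 4 decimal places, 358.7534 → 4 decimal places; limit is 1.
Rounded to 1 decimal place: 756.7 km.

756.7 km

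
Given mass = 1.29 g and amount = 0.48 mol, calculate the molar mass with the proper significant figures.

molar mass = 1.29 g ÷ 0.48 mol = 2.6875 g/mol.
1.29 has 3 significant figures; 0.48 has 2.
Division/multiplication keeps the fewest: 2 significant figures.
Rounded: 2.7 g/mol.

2.7 g/mol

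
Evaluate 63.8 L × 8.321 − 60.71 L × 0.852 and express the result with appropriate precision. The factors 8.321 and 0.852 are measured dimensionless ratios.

479 L

63.8 × 8.321 = 530.8798 → 531 L (3 s.f., last digit at the 10^0 place).
60.71 × 0.852 = 51.72492 → 51.7 L (3 s.f., last digit at the 10^-1 place).
Difference: 479.15488 L; keep the coarser place, 10^0.
Result: 479 L.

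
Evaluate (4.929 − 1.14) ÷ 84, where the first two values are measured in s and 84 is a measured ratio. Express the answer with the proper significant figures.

4.929 s − 1.14 s = 3.789 s; the difference is limited to 2 decimal places (3 s.f.).
Carrying full precision, 3.789 ÷ 84 = 0.0451071428571… s; 84 has 2 s.f., so the result keeps min(3, 2) = 2 s.f.
Rounded to 2 significant figures: 0.045 s.

0.045 s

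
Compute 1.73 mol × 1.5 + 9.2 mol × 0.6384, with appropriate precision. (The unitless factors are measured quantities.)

8.5 mol

1.73 × 1.5 = 2.595 → 2.6 mol (2 s.f., last digit at the 10^-1 place).
9.2 × 0.6384 = 5.87328 → 5.9 mol (2 s.f., last digit at the 10^-1 place).
Sum: 8.46828 mol; keep the coarser place, 10^-1.
Result: 8.5 mol.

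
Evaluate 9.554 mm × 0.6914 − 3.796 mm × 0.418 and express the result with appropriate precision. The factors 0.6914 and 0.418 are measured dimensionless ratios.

5.02 mm

9.554 × 0.6914 = 6.6056356 → 6.606 mm (4 s.f., last digit at the 10^-3 place).
3.796 × 0.418 = 1.586728 → 1.59 mm (3 s.f., last digit at the 10^-2 place).
Difference: 5.0189076 mm; keep the coarser place, 10^-2.
Result: 5.02 mm.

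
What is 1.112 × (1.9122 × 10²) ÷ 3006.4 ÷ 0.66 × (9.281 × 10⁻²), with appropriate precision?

1.112 × (1.9122 × 10²) ÷ 3006.4 ÷ 0.66 × (9.281 × 10⁻²) = 0.00994585619285…
Multiplication/division keeps the fewest significant figures: 1.112 → 4 s.f., 1.9122 × 10² → 5 s.f., 3006.4 → 5 s.f., 0.66 → 2 s.f., 9.281 × 10⁻² → 4 s.f.; limit is 2.
Rounded to 2 significant figures: 9.9 × 10⁻³.

9.9 × 10⁻³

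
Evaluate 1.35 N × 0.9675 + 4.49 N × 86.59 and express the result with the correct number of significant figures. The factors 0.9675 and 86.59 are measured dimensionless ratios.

390. N

1.35 × 0.9675 = 1.306125 → 1.31 N (3 s.f., last digit at the 10^-2 place).
4.49 × 86.59 = 388.7891 → 389 N (3 s.f., last digit at the 10^0 place).
Sum: 390.095225 N; keep the coarser place, 10^0.
Result: 390. N.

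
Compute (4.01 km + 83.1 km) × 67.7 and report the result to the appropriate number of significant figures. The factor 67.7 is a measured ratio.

5.90 × 10^3 km

4.01 km + 83.1 km = 87.11 km; the sum is limited to 1 decimal place (3 s.f.).
Carrying full precision, 87.11 × 67.7 = 5897.347 km; 67.7 has 3 s.f., so the result keeps min(3, 3) = 3 s.f.
Rounded to 3 significant figures: 5.90 × 10^3 km.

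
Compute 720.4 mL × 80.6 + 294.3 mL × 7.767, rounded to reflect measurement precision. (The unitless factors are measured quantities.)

6.04 × 10^4 mL

720.4 × 80.6 = 58064.24 → 5.81 × 10^4 mL (3 s.f., last digit at the 10^2 place).
294.3 × 7.767 = 2285.8281 → 2286 mL (4 s.f., last digit at the 10^0 place).
Sum: 60350.0681 mL; keep the coarser place, 10^2.
Result: 6.04 × 10^4 mL.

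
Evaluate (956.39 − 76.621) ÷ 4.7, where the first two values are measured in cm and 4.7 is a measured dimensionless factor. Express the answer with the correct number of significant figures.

1.9 × 10^2 cm

956.39 cm − 76.621 cm = 879.769 cm; the difference is limited to 2 decimal places (5 s.f.).
Carrying full precision, 879.769 ÷ 4.7 = 187.184893617… cm; 4.7 has 2 s.f., so the result keeps min(5, 2) = 2 s.f.
Rounded to 2 significant figures: 1.9 × 10^2 cm.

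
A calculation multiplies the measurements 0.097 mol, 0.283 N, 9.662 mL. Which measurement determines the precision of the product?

0.097 mol

0.097 mol → 2 s.f.; 0.283 N → 3 s.f.; 9.662 mL → 4 s.f.
The fewest is 2 significant figures, from 0.097 mol.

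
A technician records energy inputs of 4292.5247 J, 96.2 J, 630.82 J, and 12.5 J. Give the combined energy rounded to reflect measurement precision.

5032.0 J

4292.5247 J + 96.2 J + 630.82 J + 12.5 J = 5032.0447 J.
Addition/subtraction keeps the fewest decimal places: 4292.5247 → 4 decimal places, 96.2 → 1 decimal place, 630.82 → 2 decimal places, 12.5 → 1 decimal place; limit is 1.
Rounded to 1 decimal place: 5032.0 J.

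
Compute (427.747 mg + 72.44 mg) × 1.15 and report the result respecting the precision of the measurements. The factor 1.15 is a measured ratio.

427.747 mg + 72.44 mg = 500.187 mg; the sum is limited to 2 decimal places (5 s.f.).
Carrying full precision, 500.187 × 1.15 = 575.21505 mg; 1.15 has 3 s.f., so the result keeps min(5, 3) = 3 s.f.
Rounded to 3 significant figures: 575 mg.

575 mg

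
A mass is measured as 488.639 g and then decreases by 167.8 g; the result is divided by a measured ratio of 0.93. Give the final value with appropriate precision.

488.639 g − 167.8 g = 320.839 g; the difference is limited to 1 decimal place (4 s.f.).
Carrying full precision, 320.839 ÷ 0.93 = 344.988172043… g; 0.93 has 2 s.f., so the result keeps min(4, 2) = 2 s.f.
Rounded to 2 significant figures: 3.4 × 10² g.

3.4 × 10² g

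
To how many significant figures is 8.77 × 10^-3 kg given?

3

8.77 × 10^-3: in scientific notation every digit of the coefficient is significant.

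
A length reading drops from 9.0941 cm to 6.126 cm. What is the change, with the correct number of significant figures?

2.968 cm

9.0941 cm − 6.126 cm = 2.9681 cm.
Addition/subtraction keeps the fewest decimal places: 9.0941 → 4 decimal places, 6.126 → 3 decimal places; limit is 3.
Rounded to 3 decimal places: 2.968 cm.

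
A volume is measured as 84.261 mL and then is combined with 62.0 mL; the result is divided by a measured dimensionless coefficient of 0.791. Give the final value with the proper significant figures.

84.261 mL + 62.0 mL = 146.261 mL; the sum is limited to 1 decimal place (4 s.f.).
Carrying full precision, 146.261 ÷ 0.791 = 184.906447535… mL; 0.791 has 3 s.f., so the result keeps min(4, 3) = 3 s.f.
Rounded to 3 significant figures: 185 mL.

185 mL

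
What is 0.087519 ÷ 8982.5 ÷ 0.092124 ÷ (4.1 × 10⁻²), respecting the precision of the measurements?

0.0026

0.087519 ÷ 8982.5 ÷ 0.092124 ÷ (4.1 × 10⁻²) = 0.00257957688981…
Multiplication/division keeps the fewest significant figures: 0.087519 → 5 s.f., 8982.5 → 5 s.f., 0.092124 → 5 s.f., 4.1 × 10⁻² → 2 s.f.; limit is 2.
Rounded to 2 significant figures: 0.0026.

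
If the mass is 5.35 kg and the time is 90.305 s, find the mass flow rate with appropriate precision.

mass flow rate = 5.35 kg ÷ 90.305 s = 0.0592436742152… kg/s.
5.35 has 3 significant figures; 90.305 has 5.
Division/multiplication keeps the fewest: 3 significant figures.
Rounded: 0.0592 kg/s.

0.0592 kg/s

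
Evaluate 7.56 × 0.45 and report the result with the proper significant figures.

7.56 × 0.45 = 3.402
Multiplication/division keeps the fewest significant figures: 7.56 → 3 s.f., 0.45 → 2 s.f.; limit is 2.
Rounded to 2 significant figures: 3.4.

3.4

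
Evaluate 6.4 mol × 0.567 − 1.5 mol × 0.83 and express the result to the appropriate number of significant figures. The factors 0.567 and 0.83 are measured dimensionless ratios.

2.4 mol

6.4 × 0.567 = 3.6288 → 3.6 mol (2 s.f., last digit at the 10^-1 place).
1.5 × 0.83 = 1.245 → 1.2 mol (2 s.f., last digit at the 10^-1 place).
Difference: 2.3838 mol; keep the coarser place, 10^-1.
Result: 2.4 mol.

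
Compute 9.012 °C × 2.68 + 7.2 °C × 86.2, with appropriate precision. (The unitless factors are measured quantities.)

9.012 × 2.68 = 24.15216 → 24.2 °C (3 s.f., last digit at the 10^-1 place).
7.2 × 86.2 = 620.64 → 6.2 × 10^2 °C (2 s.f., last digit at the 10^1 place).
Sum: 644.79216 °C; keep the coarser place, 10^1.
Result: 6.4 × 10^2 °C.

6.4 × 10^2 °C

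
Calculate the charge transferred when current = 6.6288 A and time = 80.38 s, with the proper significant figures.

charge transferred = 6.6288 A × 80.38 s = 532.822944 C.
6.6288 has 5 significant figures; 80.38 has 4.
Division/multiplication keeps the fewest: 4 significant figures.
Rounded: 532.8 C.

532.8 C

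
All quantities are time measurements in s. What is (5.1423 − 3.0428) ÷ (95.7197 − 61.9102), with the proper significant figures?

5.1423 − 3.0428 = 2.0995, limited to 4 d.p. → 5 s.f.; 95.7197 − 61.9102 = 33.8095, limited to 4 d.p. → 6 s.f.
Carrying full precision, 2.0995 ÷ 33.8095 = 0.0620979310549…; keep min(5, 6) = 5 s.f.
Rounded to 5 significant figures: 0.062098.

0.062098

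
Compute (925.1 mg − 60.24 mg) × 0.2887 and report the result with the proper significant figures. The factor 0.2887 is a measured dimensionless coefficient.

249.7 mg

925.1 mg − 60.24 mg = 864.86 mg; the difference is limited to 1 decimal place (4 s.f.).
Carrying full precision, 864.86 × 0.2887 = 249.685082 mg; 0.2887 has 4 s.f., so the result keeps min(4, 4) = 4 s.f.
Rounded to 4 significant figures: 249.7 mg.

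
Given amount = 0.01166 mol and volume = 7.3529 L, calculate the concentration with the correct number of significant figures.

concentration = 0.01166 mol ÷ 7.3529 L = 0.00158576888031… mol/L.
0.01166 has 4 significant figures; 7.3529 has 5.
Division/multiplication keeps the fewest: 4 significant figures.
Rounded: 0.001586 mol/L.

0.001586 mol/L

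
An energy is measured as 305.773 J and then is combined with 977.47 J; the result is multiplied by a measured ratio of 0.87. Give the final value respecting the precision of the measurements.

305.773 J + 977.47 J = 1283.243 J; the sum is limited to 2 decimal places (6 s.f.).
Carrying full precision, 1283.243 × 0.87 = 1116.42141 J; 0.87 has 2 s.f., so the result keeps min(6, 2) = 2 s.f.
Rounded to 2 significant figures: 1.1 × 10^3 J.

1.1 × 10^3 J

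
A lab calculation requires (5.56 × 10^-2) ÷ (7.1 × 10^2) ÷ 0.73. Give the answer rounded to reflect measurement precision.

(5.56 × 10^-2) ÷ (7.1 × 10^2) ÷ 0.73 = 0.000107273779664…
Multiplication/division keeps the fewest significant figures: 5.56 × 10^-2 → 3 s.f., 7.1 × 10^2 → 2 s.f., 0.73 → 2 s.f.; limit is 2.
Rounded to 2 significant figures: 1.1 × 10^-4.

1.1 × 10^-4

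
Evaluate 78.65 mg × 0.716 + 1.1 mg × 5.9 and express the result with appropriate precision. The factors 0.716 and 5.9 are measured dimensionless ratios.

62.8 mg

78.65 × 0.716 = 56.3134 → 56.3 mg (3 s.f., last digit at the 10^-1 place).
1.1 × 5.9 = 6.49 → 6.5 mg (2 s.f., last digit at the 10^-1 place).
Sum: 62.8034 mg; keep the coarser place, 10^-1.
Result: 62.8 mg.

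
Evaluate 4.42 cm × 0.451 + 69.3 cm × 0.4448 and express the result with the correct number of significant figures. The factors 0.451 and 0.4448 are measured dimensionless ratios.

4.42 × 0.451 = 1.99342 → 1.99 cm (3 s.f., last digit at the 10^-2 place).
69.3 × 0.4448 = 30.82464 → 30.8 cm (3 s.f., last digit at the 10^-1 place).
Sum: 32.81806 cm; keep the coarser place, 10^-1.
Result: 32.8 cm.

32.8 cm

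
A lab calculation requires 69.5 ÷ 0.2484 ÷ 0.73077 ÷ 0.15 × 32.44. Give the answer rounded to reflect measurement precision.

8.3 × 10^4

69.5 ÷ 0.2484 ÷ 0.73077 ÷ 0.15 × 32.44 = 82802.2407206…
Multiplication/division keeps the fewest significant figures: 69.5 → 3 s.f., 0.2484 → 4 s.f., 0.73077 → 5 s.f., 0.15 → 2 s.f., 32.44 → 4 s.f.; limit is 2.
Rounded to 2 significant figures: 8.3 × 10^4.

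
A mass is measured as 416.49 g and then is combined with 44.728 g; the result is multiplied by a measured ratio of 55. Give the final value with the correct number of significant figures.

416.49 g + 44.728 g = 461.218 g; the sum is limited to 2 decimal places (5 s.f.).
Carrying full precision, 461.218 × 55 = 25366.99 g; 55 has 2 s.f., so the result keeps min(5, 2) = 2 s.f.
Rounded to 2 significant figures: 2.5 × 10^4 g.

2.5 × 10^4 g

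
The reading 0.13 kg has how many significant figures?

2

0.13: leading zeros are not significant.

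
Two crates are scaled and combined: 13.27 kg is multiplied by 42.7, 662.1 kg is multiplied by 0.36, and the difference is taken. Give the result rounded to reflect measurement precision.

13.27 × 42.7 = 566.629 → 567 kg (3 s.f., last digit at the 10^0 place).
662.1 × 0.36 = 238.356 → 2.4 × 10^2 kg (2 s.f., last digit at the 10^1 place).
Difference: 328.273 kg; keep the coarser place, 10^1.
Result: 3.3 × 10^2 kg.

3.3 × 10^2 kg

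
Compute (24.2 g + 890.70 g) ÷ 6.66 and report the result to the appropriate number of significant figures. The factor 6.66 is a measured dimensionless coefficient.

24.2 g + 890.70 g = 914.90 g; the sum is limited to 1 decimal place (4 s.f.).
Carrying full precision, 914.90 ÷ 6.66 = 137.372372372… g; 6.66 has 3 s.f., so the result keeps min(4, 3) = 3 s.f.
Rounded to 3 significant figures: 137 g.

137 g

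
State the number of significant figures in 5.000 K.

4

5.000: trailing zeros after a decimal point are significant.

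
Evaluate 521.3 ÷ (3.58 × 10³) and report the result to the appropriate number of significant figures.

1.46 × 10⁻¹

521.3 ÷ (3.58 × 10³) = 0.14561452514…
Multiplication/division keeps the fewest significant figures: 521.3 → 4 s.f., 3.58 × 10³ → 3 s.f.; limit is 3.
Rounded to 3 significant figures: 1.46 × 10⁻¹.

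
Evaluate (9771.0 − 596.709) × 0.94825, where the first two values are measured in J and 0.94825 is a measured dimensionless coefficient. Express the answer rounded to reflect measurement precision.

9771.0 J − 596.709 J = 9174.291 J; the difference is limited to 1 decimal place (5 s.f.).
Carrying full precision, 9174.291 × 0.94825 = 8699.52144075 J; 0.94825 has 5 s.f., so the result keeps min(5, 5) = 5 s.f.
Rounded to 5 significant figures: 8699.5 J.

8699.5 J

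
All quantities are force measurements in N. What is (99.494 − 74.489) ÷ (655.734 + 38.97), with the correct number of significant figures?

99.494 − 74.489 = 25.005, limited to 3 d.p. → 5 s.f.; 655.734 + 38.97 = 694.704, limited to 2 d.p. → 5 s.f.
Carrying full precision, 25.005 ÷ 694.704 = 0.0359937469771…; keep min(5, 5) = 5 s.f.
Rounded to 5 significant figures: 0.035994.

0.035994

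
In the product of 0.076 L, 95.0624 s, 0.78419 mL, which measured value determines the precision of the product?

0.076 L

0.076 L → 2 s.f.; 95.0624 s → 6 s.f.; 0.78419 mL → 5 s.f.
The fewest is 2 significant figures, from 0.076 L.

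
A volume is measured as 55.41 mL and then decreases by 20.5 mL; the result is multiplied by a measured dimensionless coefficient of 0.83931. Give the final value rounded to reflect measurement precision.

29.3 mL

55.41 mL − 20.5 mL = 34.91 mL; the difference is limited to 1 decimal place (3 s.f.).
Carrying full precision, 34.91 × 0.83931 = 29.3003121 mL; 0.83931 has 5 s.f., so the result keeps min(3, 5) = 3 s.f.
Rounded to 3 significant figures: 29.3 mL.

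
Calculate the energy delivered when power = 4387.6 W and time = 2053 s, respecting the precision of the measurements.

9.008 × 10^6 J

energy delivered = 4387.6 W × 2053 s = 9007742.8 J.
4387.6 has 5 significant figures; 2053 has 4.
Division/multiplication keeps the fewest: 4 significant figures.
Rounded: 9.008 × 10^6 J.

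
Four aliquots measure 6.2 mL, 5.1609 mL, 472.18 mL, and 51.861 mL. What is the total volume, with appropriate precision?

535.4 mL

6.2 mL + 5.1609 mL + 472.18 mL + 51.861 mL = 535.4019 mL.
Addition/subtraction keeps the fewest decimal places: 6.2 → 1 decimal place, 5.1609 → 4 decimal places, 472.18 → 2 decimal places, 51.861 → 3 decimal places; limit is 1.
Rounded to 1 decimal place: 535.4 mL.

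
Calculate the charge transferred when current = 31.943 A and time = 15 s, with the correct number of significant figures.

charge transferred = 31.943 A × 15 s = 479.145 C.
31.943 has 5 significant figures; 15 has 2.
Division/multiplication keeps the fewest: 2 significant figures.
Rounded: 4.8 × 10² C.

4.8 × 10² C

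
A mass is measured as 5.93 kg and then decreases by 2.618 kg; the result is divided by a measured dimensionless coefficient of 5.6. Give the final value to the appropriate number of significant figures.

5.93 kg − 2.618 kg = 3.312 kg; the difference is limited to 2 decimal places (3 s.f.).
Carrying full precision, 3.312 ÷ 5.6 = 0.591428571429… kg; 5.6 has 2 s.f., so the result keeps min(3, 2) = 2 s.f.
Rounded to 2 significant figures: 0.59 kg.

0.59 kg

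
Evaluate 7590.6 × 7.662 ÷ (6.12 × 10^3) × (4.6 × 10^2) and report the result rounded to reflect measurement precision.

4.4 × 10^3

7590.6 × 7.662 ÷ (6.12 × 10^3) × (4.6 × 10^2) = 4371.44142353…
Multiplication/division keeps the fewest significant figures: 7590.6 → 5 s.f., 7.662 → 4 s.f., 6.12 × 10^3 → 3 s.f., 4.6 × 10^2 → 2 s.f.; limit is 2.
Rounded to 2 significant figures: 4.4 × 10^3.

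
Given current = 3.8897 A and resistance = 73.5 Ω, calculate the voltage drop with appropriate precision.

286 V

voltage drop = 3.8897 A × 73.5 Ω = 285.89295 V.
3.8897 has 5 significant figures; 73.5 has 3.
Division/multiplication keeps the fewest: 3 significant figures.
Rounded: 286 V.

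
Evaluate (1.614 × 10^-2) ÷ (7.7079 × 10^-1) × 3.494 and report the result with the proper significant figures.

0.07316

(1.614 × 10^-2) ÷ (7.7079 × 10^-1) × 3.494 = 0.0731628069902…
Multiplication/division keeps the fewest significant figures: 1.614 × 10^-2 → 4 s.f., 7.7079 × 10^-1 → 5 s.f., 3.494 → 4 s.f.; limit is 4.
Rounded to 4 significant figures: 0.07316.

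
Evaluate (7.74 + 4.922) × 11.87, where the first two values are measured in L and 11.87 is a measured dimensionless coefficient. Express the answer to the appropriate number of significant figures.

7.74 L + 4.922 L = 12.662 L; the sum is limited to 2 decimal places (4 s.f.).
Carrying full precision, 12.662 × 11.87 = 150.29794 L; 11.87 has 4 s.f., so the result keeps min(4, 4) = 4 s.f.
Rounded to 4 significant figures: 150.3 L.

150.3 L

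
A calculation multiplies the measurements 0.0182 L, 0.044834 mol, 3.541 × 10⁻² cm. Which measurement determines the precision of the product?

0.0182 L → 3 s.f.; 0.044834 mol → 5 s.f.; 3.541 × 10⁻² cm → 4 s.f.
The fewest is 3 significant figures, from 0.0182 L.

0.0182 L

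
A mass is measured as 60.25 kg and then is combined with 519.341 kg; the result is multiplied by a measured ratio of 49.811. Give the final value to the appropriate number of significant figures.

60.25 kg + 519.341 kg = 579.591 kg; the sum is limited to 2 decimal places (5 s.f.).
Carrying full precision, 579.591 × 49.811 = 28870.007301 kg; 49.811 has 5 s.f., so the result keeps min(5, 5) = 5 s.f.
Rounded to 5 significant figures: 2.8870 × 10⁴ kg.

2.8870 × 10⁴ kg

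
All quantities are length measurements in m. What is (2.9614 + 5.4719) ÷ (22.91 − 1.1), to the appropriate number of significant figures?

0.387

2.9614 + 5.4719 = 8.4333, limited to 4 d.p. → 5 s.f.; 22.91 − 1.1 = 21.81, limited to 1 d.p. → 3 s.f.
Carrying full precision, 8.4333 ÷ 21.81 = 0.386671251719…; keep min(5, 3) = 3 s.f.
Rounded to 3 significant figures: 0.387.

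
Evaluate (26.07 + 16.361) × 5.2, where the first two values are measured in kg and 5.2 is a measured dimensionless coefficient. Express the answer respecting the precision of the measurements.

2.2 × 10^2 kg

26.07 kg + 16.361 kg = 42.431 kg; the sum is limited to 2 decimal places (4 s.f.).
Carrying full precision, 42.431 × 5.2 = 220.6412 kg; 5.2 has 2 s.f., so the result keeps min(4, 2) = 2 s.f.
Rounded to 2 significant figures: 2.2 × 10^2 kg.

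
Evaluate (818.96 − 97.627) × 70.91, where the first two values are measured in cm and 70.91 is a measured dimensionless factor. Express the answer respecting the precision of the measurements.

5.115 × 10^4 cm

818.96 cm − 97.627 cm = 721.333 cm; the difference is limited to 2 decimal places (5 s.f.).
Carrying full precision, 721.333 × 70.91 = 51149.72303 cm; 70.91 has 4 s.f., so the result keeps min(5, 4) = 4 s.f.
Rounded to 4 significant figures: 5.115 × 10^4 cm.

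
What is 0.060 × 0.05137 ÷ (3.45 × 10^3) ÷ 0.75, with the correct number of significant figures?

1.2 × 10^-6

0.060 × 0.05137 ÷ (3.45 × 10^3) ÷ 0.75 = 0.0000011911884058…
Multiplication/division keeps the fewest significant figures: 0.060 → 2 s.f., 0.05137 → 4 s.f., 3.45 × 10^3 → 3 s.f., 0.75 → 2 s.f.; limit is 2.
Rounded to 2 significant figures: 1.2 × 10^-6.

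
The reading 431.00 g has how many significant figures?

5

431.00: trailing zeros after a decimal point are significant.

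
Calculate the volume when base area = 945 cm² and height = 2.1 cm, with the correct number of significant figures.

2.0 × 10^3 cm³

volume = 945 cm² × 2.1 cm = 1984.5 cm³.
945 has 3 significant figures; 2.1 has 2.
Division/multiplication keeps the fewest: 2 significant figures.
Rounded: 2.0 × 10^3 cm³.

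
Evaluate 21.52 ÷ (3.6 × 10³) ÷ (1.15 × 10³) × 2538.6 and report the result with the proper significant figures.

0.013

21.52 ÷ (3.6 × 10³) ÷ (1.15 × 10³) × 2538.6 = 0.0131958144928…
Multiplication/division keeps the fewest significant figures: 21.52 → 4 s.f., 3.6 × 10³ → 2 s.f., 1.15 × 10³ → 3 s.f., 2538.6 → 5 s.f.; limit is 2.
Rounded to 2 significant figures: 0.013.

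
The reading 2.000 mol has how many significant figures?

4

2.000: trailing zeros after a decimal point are significant.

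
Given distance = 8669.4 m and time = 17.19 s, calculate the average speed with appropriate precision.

average speed = 8669.4 m ÷ 17.19 s = 504.328097731… m/s.
8669.4 has 5 significant figures; 17.19 has 4.
Division/multiplication keeps the fewest: 4 significant figures.
Rounded: 504.3 m/s.

504.3 m/s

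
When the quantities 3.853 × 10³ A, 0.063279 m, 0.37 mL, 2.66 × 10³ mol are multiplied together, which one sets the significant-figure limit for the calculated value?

3.853 × 10³ A → 4 s.f.; 0.063279 m → 5 s.f.; 0.37 mL → 2 s.f.; 2.66 × 10³ mol → 3 s.f.
The fewest is 2 significant figures, from 0.37 mL.

0.37 mL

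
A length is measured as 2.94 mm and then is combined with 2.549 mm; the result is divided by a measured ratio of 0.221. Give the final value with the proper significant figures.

24.8 mm

2.94 mm + 2.549 mm = 5.489 mm; the sum is limited to 2 decimal places (3 s.f.).
Carrying full precision, 5.489 ÷ 0.221 = 24.8371040724… mm; 0.221 has 3 s.f., so the result keeps min(3, 3) = 3 s.f.
Rounded to 3 significant figures: 24.8 mm.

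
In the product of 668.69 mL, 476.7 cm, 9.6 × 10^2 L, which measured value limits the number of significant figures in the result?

9.6 × 10^2 L

668.69 mL → 5 s.f.; 476.7 cm → 4 s.f.; 9.6 × 10^2 L → 2 s.f.
The fewest is 2 significant figures, from 9.6 × 10^2 L.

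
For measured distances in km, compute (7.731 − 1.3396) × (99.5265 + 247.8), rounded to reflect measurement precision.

7.731 − 1.3396 = 6.3914, limited to 3 d.p. → 4 s.f.; 99.5265 + 247.8 = 347.3265, limited to 1 d.p. → 4 s.f.
Carrying full precision, 6.3914 × 347.3265 = 2219.9025921; keep min(4, 4) = 4 s.f.
Rounded to 4 significant figures: 2.220 × 10³ km².

2.220 × 10³ km²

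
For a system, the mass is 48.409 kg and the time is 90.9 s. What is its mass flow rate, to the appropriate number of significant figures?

mass flow rate = 48.409 kg ÷ 90.9 s = 0.532552255226… kg/s.
48.409 has 5 significant figures; 90.9 has 3.
Division/multiplication keeps the fewest: 3 significant figures.
Rounded: 0.533 kg/s.

0.533 kg/s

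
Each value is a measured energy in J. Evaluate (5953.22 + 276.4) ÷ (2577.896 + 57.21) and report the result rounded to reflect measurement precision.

5953.22 + 276.4 = 6229.62, limited to 1 d.p. → 5 s.f.; 2577.896 + 57.21 = 2635.106, limited to 2 d.p. → 6 s.f.
Carrying full precision, 6229.62 ÷ 2635.106 = 2.36408706139…; keep min(5, 6) = 5 s.f.
Rounded to 5 significant figures: 2.3641.

2.3641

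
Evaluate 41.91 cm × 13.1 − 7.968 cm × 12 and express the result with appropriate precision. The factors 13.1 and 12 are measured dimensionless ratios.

41.91 × 13.1 = 549.021 → 549 cm (3 s.f., last digit at the 10^0 place).
7.968 × 12 = 95.616 → 96 cm (2 s.f., last digit at the 10^0 place).
Difference: 453.405 cm; keep the coarser place, 10^0.
Result: 453 cm.

453 cm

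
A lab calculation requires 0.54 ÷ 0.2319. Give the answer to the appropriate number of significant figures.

2.3

0.54 ÷ 0.2319 = 2.32858990944…
Multiplication/division keeps the fewest significant figures: 0.54 → 2 s.f., 0.2319 → 4 s.f.; limit is 2.
Rounded to 2 significant figures: 2.3.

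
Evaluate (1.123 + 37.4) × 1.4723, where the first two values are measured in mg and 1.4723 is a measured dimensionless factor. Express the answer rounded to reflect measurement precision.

56.7 mg

1.123 mg + 37.4 mg = 38.523 mg; the sum is limited to 1 decimal place (3 s.f.).
Carrying full precision, 38.523 × 1.4723 = 56.7174129 mg; 1.4723 has 5 s.f., so the result keeps min(3, 5) = 3 s.f.
Rounded to 3 significant figures: 56.7 mg.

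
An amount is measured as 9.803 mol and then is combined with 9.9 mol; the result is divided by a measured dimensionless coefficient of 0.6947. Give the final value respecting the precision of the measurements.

9.803 mol + 9.9 mol = 19.703 mol; the sum is limited to 1 decimal place (3 s.f.).
Carrying full precision, 19.703 ÷ 0.6947 = 28.3618828271… mol; 0.6947 has 4 s.f., so the result keeps min(3, 4) = 3 s.f.
Rounded to 3 significant figures: 28.4 mol.

28.4 mol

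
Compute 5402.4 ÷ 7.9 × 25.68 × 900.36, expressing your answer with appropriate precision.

5402.4 ÷ 7.9 × 25.68 × 900.36 = 15811419.3554…
Multiplication/division keeps the fewest significant figures: 5402.4 → 5 s.f., 7.9 → 2 s.f., 25.68 → 4 s.f., 900.36 → 5 s.f.; limit is 2.
Rounded to 2 significant figures: 1.6 × 10^7.

1.6 × 10^7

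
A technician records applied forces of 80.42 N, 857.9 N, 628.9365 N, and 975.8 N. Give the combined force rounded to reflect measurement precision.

2543.1 N

80.42 N + 857.9 N + 628.9365 N + 975.8 N = 2543.0565 N.
Addition/subtraction keeps the fewest decimal places: 80.42 → 2 decimal places, 857.9 → 1 decimal place, 628.9365 → 4 decimal places, 975.8 → 1 decimal place; limit is 1.
Rounded to 1 decimal place: 2543.1 N.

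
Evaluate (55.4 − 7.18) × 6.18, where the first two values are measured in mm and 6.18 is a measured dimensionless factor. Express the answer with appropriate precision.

55.4 mm − 7.18 mm = 48.22 mm; the difference is limited to 1 decimal place (3 s.f.).
Carrying full precision, 48.22 × 6.18 = 297.9996 mm; 6.18 has 3 s.f., so the result keeps min(3, 3) = 3 s.f.
Rounded to 3 significant figures: 298 mm.

298 mm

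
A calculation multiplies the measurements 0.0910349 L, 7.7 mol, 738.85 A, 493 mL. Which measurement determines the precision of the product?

0.0910349 L → 6 s.f.; 7.7 mol → 2 s.f.; 738.85 A → 5 s.f.; 493 mL → 3 s.f.
The fewest is 2 significant figures, from 7.7 mol.

7.7 mol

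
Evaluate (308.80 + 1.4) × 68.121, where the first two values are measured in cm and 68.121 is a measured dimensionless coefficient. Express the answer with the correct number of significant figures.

2.113 × 10^4 cm

308.80 cm + 1.4 cm = 310.20 cm; the sum is limited to 1 decimal place (4 s.f.).
Carrying full precision, 310.20 × 68.121 = 21131.1342 cm; 68.121 has 5 s.f., so the result keeps min(4, 5) = 4 s.f.
Rounded to 4 significant figures: 2.113 × 10^4 cm.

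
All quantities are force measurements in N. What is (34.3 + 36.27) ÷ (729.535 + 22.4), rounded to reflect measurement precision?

0.0939

34.3 + 36.27 = 70.57, limited to 1 d.p. → 3 s.f.; 729.535 + 22.4 = 751.935, limited to 1 d.p. → 4 s.f.
Carrying full precision, 70.57 ÷ 751.935 = 0.0938511972444…; keep min(3, 4) = 3 s.f.
Rounded to 3 significant figures: 0.0939.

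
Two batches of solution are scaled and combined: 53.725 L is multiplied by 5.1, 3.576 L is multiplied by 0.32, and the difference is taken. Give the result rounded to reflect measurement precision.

2.7 × 10^2 L

53.725 × 5.1 = 273.9975 → 2.7 × 10^2 L (2 s.f., last digit at the 10^1 place).
3.576 × 0.32 = 1.14432 → 1.1 L (2 s.f., last digit at the 10^-1 place).
Difference: 272.85318 L; keep the coarser place, 10^1.
Result: 2.7 × 10^2 L.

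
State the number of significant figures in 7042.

7042: zeros between nonzero digits are significant.

4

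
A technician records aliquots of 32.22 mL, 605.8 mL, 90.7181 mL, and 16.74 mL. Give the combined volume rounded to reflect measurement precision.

32.22 mL + 605.8 mL + 90.7181 mL + 16.74 mL = 745.4781 mL.
Addition/subtraction keeps the fewest decimal places: 32.22 → 2 decimal places, 605.8 → 1 decimal place, 90.7181 → 4 decimal places, 16.74 → 2 decimal places; limit is 1.
Rounded to 1 decimal place: 745.5 mL.

745.5 mL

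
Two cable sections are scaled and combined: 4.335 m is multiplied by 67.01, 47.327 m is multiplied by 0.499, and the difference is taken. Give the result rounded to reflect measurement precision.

4.335 × 67.01 = 290.48835 → 290.5 m (4 s.f., last digit at the 10^-1 place).
47.327 × 0.499 = 23.616173 → 23.6 m (3 s.f., last digit at the 10^-1 place).
Difference: 266.872177 m; keep the coarser place, 10^-1.
Result: 2.669 × 10² m.

2.669 × 10² m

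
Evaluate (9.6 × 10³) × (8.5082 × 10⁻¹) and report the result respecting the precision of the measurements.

(9.6 × 10³) × (8.5082 × 10⁻¹) = 8167.872
Multiplication/division keeps the fewest significant figures: 9.6 × 10³ → 2 s.f., 8.5082 × 10⁻¹ → 5 s.f.; limit is 2.
Rounded to 2 significant figures: 8.2 × 10³.

8.2 × 10³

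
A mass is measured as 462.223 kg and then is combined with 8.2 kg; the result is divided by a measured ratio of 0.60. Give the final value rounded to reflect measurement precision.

462.223 kg + 8.2 kg = 470.423 kg; the sum is limited to 1 decimal place (4 s.f.).
Carrying full precision, 470.423 ÷ 0.60 = 784.038333333… kg; 0.60 has 2 s.f., so the result keeps min(4, 2) = 2 s.f.
Rounded to 2 significant figures: 7.8 × 10² kg.

7.8 × 10² kg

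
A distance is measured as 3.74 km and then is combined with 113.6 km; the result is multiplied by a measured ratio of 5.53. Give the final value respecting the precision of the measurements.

3.74 km + 113.6 km = 117.34 km; the sum is limited to 1 decimal place (4 s.f.).
Carrying full precision, 117.34 × 5.53 = 648.8902 km; 5.53 has 3 s.f., so the result keeps min(4, 3) = 3 s.f.
Rounded to 3 significant figures: 649 km.

649 km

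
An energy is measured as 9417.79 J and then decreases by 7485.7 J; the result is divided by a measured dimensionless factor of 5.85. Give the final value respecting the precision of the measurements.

330. J

9417.79 J − 7485.7 J = 1932.09 J; the difference is limited to 1 decimal place (5 s.f.).
Carrying full precision, 1932.09 ÷ 5.85 = 330.271794872… J; 5.85 has 3 s.f., so the result keeps min(5, 3) = 3 s.f.
Rounded to 3 significant figures: 330. J.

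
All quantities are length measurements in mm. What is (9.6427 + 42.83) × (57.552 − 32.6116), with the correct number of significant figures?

1309 mm²

9.6427 + 42.83 = 52.4727, limited to 2 d.p. → 4 s.f.; 57.552 − 32.6116 = 24.9404, limited to 3 d.p. → 5 s.f.
Carrying full precision, 52.4727 × 24.9404 = 1308.69012708; keep min(4, 5) = 4 s.f.
Rounded to 4 significant figures: 1309 mm².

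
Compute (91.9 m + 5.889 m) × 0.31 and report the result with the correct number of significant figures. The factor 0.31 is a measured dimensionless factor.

3.0 × 10^1 m

91.9 m + 5.889 m = 97.789 m; the sum is limited to 1 decimal place (3 s.f.).
Carrying full precision, 97.789 × 0.31 = 30.31459 m; 0.31 has 2 s.f., so the result keeps min(3, 2) = 2 s.f.
Rounded to 2 significant figures: 3.0 × 10^1 m.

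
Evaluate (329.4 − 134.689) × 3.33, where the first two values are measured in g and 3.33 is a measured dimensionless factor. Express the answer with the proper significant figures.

648 g

329.4 g − 134.689 g = 194.711 g; the difference is limited to 1 decimal place (4 s.f.).
Carrying full precision, 194.711 × 3.33 = 648.38763 g; 3.33 has 3 s.f., so the result keeps min(4, 3) = 3 s.f.
Rounded to 3 significant figures: 648 g.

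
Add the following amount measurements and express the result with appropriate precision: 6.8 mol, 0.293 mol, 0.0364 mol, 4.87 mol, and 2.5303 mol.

14.5 mol

6.8 mol + 0.293 mol + 0.0364 mol + 4.87 mol + 2.5303 mol = 14.5297 mol.
Addition/subtraction keeps the fewest decimal places: 6.8 → 1 decimal place, 0.293 → 3 decimal places, 0.0364 → 4 decimal places, 4.87 → 2 decimal places, 2.5303 → 4 decimal places; limit is 1.
Rounded to 1 decimal place: 14.5 mol.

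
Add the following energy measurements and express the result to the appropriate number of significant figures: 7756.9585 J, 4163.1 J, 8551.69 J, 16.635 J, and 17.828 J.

7756.9585 J + 4163.1 J + 8551.69 J + 16.635 J + 17.828 J = 20506.2115 J.
Addition/subtraction keeps the fewest decimal places: 7756.9585 → 4 decimal places, 4163.1 → 1 decimal place, 8551.69 → 2 decimal places, 16.635 → 3 decimal places, 17.828 → 3 decimal places; limit is 1.
Rounded to 1 decimal place: 20506.2 J.

20506.2 J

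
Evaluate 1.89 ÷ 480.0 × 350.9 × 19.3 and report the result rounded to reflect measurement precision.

1.89 ÷ 480.0 × 350.9 × 19.3 = 26.666206875
Multiplication/division keeps the fewest significant figures: 1.89 → 3 s.f., 480.0 → 4 s.f., 350.9 → 4 s.f., 19.3 → 3 s.f.; limit is 3.
Rounded to 3 significant figures: 26.7.

26.7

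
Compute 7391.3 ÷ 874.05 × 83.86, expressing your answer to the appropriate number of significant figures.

7391.3 ÷ 874.05 × 83.86 = 709.152128597…
Multiplication/division keeps the fewest significant figures: 7391.3 → 5 s.f., 874.05 → 5 s.f., 83.86 → 4 s.f.; limit is 4.
Rounded to 4 significant figures: 709.2.

709.2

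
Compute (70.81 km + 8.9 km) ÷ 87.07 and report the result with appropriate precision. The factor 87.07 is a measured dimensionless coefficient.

0.915 km

70.81 km + 8.9 km = 79.71 km; the sum is limited to 1 decimal place (3 s.f.).
Carrying full precision, 79.71 ÷ 87.07 = 0.915470311244… km; 87.07 has 4 s.f., so the result keeps min(3, 4) = 3 s.f.
Rounded to 3 significant figures: 0.915 km.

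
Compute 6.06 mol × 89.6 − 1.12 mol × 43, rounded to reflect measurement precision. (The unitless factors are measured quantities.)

495 mol

6.06 × 89.6 = 542.976 → 543 mol (3 s.f., last digit at the 10^0 place).
1.12 × 43 = 48.16 → 48 mol (2 s.f., last digit at the 10^0 place).
Difference: 494.816 mol; keep the coarser place, 10^0.
Result: 495 mol.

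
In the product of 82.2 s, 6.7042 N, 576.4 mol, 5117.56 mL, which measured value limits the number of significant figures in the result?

82.2 s

82.2 s → 3 s.f.; 6.7042 N → 5 s.f.; 576.4 mol → 4 s.f.; 5117.56 mL → 6 s.f.
The fewest is 3 significant figures, from 82.2 s.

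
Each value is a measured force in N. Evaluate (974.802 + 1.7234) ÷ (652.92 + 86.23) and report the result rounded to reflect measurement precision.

974.802 + 1.7234 = 976.5254, limited to 3 d.p. → 6 s.f.; 652.92 + 86.23 = 739.15, limited to 2 d.p. → 5 s.f.
Carrying full precision, 976.5254 ÷ 739.15 = 1.32114645201…; keep min(6, 5) = 5 s.f.
Rounded to 5 significant figures: 1.3211.

1.3211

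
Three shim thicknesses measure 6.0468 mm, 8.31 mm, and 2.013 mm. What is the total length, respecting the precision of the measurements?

16.37 mm

6.0468 mm + 8.31 mm + 2.013 mm = 16.3698 mm.
Addition/subtraction keeps the fewest decimal places: 6.0468 → 4 decimal places, 8.31 → 2 decimal places, 2.013 → 3 decimal places; limit is 2.
Rounded to 2 decimal places: 16.37 mm.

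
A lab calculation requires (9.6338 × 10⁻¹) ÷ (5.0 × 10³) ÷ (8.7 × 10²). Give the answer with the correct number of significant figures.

(9.6338 × 10⁻¹) ÷ (5.0 × 10³) ÷ (8.7 × 10²) = 2.21466666667 × 10^-7…
Multiplication/division keeps the fewest significant figures: 9.6338 × 10⁻¹ → 5 s.f., 5.0 × 10³ → 2 s.f., 8.7 × 10² → 2 s.f.; limit is 2.
Rounded to 2 significant figures: 2.2 × 10⁻⁷.

2.2 × 10⁻⁷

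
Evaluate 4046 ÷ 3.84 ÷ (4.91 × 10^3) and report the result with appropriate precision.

4046 ÷ 3.84 ÷ (4.91 × 10^3) = 0.214591819416…
Multiplication/division keeps the fewest significant figures: 4046 → 4 s.f., 3.84 → 3 s.f., 4.91 × 10^3 → 3 s.f.; limit is 3.
Rounded to 3 significant figures: 0.215.

0.215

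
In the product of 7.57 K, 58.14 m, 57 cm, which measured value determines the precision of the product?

7.57 K → 3 s.f.; 58.14 m → 4 s.f.; 57 cm → 2 s.f.
The fewest is 2 significant figures, from 57 cm.

57 cm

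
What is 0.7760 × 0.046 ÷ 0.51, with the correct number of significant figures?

0.7760 × 0.046 ÷ 0.51 = 0.0699921568627…
Multiplication/division keeps the fewest significant figures: 0.7760 → 4 s.f., 0.046 → 2 s.f., 0.51 → 2 s.f.; limit is 2.
Rounded to 2 significant figures: 0.070.

0.070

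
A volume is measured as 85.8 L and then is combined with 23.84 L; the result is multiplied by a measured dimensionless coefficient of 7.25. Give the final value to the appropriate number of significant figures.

795 L

85.8 L + 23.84 L = 109.64 L; the sum is limited to 1 decimal place (4 s.f.).
Carrying full precision, 109.64 × 7.25 = 794.89 L; 7.25 has 3 s.f., so the result keeps min(4, 3) = 3 s.f.
Rounded to 3 significant figures: 795 L.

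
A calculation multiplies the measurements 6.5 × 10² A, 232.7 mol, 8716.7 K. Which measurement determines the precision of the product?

6.5 × 10² A

6.5 × 10² A → 2 s.f.; 232.7 mol → 4 s.f.; 8716.7 K → 5 s.f.
The fewest is 2 significant figures, from 6.5 × 10² A.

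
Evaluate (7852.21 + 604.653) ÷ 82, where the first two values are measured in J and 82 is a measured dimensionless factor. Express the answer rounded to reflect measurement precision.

7852.21 J + 604.653 J = 8456.863 J; the sum is limited to 2 decimal places (6 s.f.).
Carrying full precision, 8456.863 ÷ 82 = 103.13247561… J; 82 has 2 s.f., so the result keeps min(6, 2) = 2 s.f.
Rounded to 2 significant figures: 1.0 × 10² J.

1.0 × 10² J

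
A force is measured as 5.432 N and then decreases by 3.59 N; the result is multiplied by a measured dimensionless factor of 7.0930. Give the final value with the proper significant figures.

13.1 N

5.432 N − 3.59 N = 1.842 N; the difference is limited to 2 decimal places (3 s.f.).
Carrying full precision, 1.842 × 7.0930 = 13.065306 N; 7.0930 has 5 s.f., so the result keeps min(3, 5) = 3 s.f.
Rounded to 3 significant figures: 13.1 N.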